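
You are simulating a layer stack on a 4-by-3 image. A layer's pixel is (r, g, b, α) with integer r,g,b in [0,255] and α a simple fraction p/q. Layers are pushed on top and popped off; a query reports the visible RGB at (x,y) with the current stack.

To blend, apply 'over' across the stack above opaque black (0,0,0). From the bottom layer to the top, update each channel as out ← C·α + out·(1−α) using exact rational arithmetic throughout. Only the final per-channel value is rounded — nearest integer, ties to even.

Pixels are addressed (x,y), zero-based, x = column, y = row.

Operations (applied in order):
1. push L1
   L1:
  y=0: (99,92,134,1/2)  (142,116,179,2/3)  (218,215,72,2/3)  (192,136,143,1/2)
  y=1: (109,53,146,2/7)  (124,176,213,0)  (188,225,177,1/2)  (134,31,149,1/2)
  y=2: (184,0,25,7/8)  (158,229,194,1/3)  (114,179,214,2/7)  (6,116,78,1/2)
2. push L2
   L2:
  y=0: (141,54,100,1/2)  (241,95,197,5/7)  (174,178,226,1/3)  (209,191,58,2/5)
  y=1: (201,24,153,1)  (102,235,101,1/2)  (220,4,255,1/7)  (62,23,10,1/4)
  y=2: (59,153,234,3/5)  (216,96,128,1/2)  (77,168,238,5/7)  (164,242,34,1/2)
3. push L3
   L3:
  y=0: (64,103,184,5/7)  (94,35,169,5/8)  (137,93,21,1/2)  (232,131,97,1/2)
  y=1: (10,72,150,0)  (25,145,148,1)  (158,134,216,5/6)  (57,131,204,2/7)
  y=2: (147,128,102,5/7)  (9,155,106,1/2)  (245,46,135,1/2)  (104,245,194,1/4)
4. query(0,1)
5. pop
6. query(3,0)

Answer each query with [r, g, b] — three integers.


query (0,1) [L1,L2,L3] — begin 0,0,0
+L1 (α=2/7) → [218/7, 106/7, 292/7]
+L2 (α=1) → [201, 24, 153]
+L3 (α=0) → [201, 24, 153]
rounded: [201, 24, 153]

query (3,0) [L1,L2] — begin 0,0,0
after L1 α=1/2: [96, 68, 143/2]
after L2 α=2/5: [706/5, 586/5, 661/10]
rounded: [141, 117, 66]


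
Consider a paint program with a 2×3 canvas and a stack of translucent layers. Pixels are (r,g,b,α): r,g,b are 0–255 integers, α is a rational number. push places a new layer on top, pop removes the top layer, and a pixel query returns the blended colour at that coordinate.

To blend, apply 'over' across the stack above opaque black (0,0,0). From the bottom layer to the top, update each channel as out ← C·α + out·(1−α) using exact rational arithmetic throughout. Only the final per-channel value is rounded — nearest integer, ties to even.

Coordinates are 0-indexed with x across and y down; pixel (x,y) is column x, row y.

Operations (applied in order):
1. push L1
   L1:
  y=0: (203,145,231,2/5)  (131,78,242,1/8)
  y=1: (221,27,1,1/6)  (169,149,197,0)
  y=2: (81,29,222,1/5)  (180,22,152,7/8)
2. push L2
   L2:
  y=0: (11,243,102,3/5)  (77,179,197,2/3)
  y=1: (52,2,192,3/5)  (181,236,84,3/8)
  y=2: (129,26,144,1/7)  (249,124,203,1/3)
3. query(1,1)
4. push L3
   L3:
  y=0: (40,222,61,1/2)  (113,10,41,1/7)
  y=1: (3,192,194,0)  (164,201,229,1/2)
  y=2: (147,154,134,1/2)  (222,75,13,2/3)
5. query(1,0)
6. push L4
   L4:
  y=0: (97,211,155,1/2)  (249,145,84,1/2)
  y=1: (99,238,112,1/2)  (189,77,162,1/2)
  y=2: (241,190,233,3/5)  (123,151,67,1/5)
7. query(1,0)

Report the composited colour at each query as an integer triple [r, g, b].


(1,1) stack=L1,L2; from [0,0,0]:
+L1 (α=0) → [0, 0, 0]
+L2 (α=3/8) → [543/8, 177/2, 63/2]
→ [68, 88, 32]

(1,0) stack=L1,L2,L3; from [0,0,0]:
L1 α=1/8: [131/8, 39/4, 121/4]
L2 α=2/3: [1363/24, 1471/12, 1697/12]
L3 α=1/7: [1815/28, 213/2, 1779/14]
→ [65, 106, 127]

query (1,0) [L1,L2,L3,L4] — begin 0,0,0
after L1 α=1/8: [131/8, 39/4, 121/4]
after L2 α=2/3: [1363/24, 1471/12, 1697/12]
after L3 α=1/7: [1815/28, 213/2, 1779/14]
after L4 α=1/2: [8787/56, 503/4, 2955/28]
→ [157, 126, 106]


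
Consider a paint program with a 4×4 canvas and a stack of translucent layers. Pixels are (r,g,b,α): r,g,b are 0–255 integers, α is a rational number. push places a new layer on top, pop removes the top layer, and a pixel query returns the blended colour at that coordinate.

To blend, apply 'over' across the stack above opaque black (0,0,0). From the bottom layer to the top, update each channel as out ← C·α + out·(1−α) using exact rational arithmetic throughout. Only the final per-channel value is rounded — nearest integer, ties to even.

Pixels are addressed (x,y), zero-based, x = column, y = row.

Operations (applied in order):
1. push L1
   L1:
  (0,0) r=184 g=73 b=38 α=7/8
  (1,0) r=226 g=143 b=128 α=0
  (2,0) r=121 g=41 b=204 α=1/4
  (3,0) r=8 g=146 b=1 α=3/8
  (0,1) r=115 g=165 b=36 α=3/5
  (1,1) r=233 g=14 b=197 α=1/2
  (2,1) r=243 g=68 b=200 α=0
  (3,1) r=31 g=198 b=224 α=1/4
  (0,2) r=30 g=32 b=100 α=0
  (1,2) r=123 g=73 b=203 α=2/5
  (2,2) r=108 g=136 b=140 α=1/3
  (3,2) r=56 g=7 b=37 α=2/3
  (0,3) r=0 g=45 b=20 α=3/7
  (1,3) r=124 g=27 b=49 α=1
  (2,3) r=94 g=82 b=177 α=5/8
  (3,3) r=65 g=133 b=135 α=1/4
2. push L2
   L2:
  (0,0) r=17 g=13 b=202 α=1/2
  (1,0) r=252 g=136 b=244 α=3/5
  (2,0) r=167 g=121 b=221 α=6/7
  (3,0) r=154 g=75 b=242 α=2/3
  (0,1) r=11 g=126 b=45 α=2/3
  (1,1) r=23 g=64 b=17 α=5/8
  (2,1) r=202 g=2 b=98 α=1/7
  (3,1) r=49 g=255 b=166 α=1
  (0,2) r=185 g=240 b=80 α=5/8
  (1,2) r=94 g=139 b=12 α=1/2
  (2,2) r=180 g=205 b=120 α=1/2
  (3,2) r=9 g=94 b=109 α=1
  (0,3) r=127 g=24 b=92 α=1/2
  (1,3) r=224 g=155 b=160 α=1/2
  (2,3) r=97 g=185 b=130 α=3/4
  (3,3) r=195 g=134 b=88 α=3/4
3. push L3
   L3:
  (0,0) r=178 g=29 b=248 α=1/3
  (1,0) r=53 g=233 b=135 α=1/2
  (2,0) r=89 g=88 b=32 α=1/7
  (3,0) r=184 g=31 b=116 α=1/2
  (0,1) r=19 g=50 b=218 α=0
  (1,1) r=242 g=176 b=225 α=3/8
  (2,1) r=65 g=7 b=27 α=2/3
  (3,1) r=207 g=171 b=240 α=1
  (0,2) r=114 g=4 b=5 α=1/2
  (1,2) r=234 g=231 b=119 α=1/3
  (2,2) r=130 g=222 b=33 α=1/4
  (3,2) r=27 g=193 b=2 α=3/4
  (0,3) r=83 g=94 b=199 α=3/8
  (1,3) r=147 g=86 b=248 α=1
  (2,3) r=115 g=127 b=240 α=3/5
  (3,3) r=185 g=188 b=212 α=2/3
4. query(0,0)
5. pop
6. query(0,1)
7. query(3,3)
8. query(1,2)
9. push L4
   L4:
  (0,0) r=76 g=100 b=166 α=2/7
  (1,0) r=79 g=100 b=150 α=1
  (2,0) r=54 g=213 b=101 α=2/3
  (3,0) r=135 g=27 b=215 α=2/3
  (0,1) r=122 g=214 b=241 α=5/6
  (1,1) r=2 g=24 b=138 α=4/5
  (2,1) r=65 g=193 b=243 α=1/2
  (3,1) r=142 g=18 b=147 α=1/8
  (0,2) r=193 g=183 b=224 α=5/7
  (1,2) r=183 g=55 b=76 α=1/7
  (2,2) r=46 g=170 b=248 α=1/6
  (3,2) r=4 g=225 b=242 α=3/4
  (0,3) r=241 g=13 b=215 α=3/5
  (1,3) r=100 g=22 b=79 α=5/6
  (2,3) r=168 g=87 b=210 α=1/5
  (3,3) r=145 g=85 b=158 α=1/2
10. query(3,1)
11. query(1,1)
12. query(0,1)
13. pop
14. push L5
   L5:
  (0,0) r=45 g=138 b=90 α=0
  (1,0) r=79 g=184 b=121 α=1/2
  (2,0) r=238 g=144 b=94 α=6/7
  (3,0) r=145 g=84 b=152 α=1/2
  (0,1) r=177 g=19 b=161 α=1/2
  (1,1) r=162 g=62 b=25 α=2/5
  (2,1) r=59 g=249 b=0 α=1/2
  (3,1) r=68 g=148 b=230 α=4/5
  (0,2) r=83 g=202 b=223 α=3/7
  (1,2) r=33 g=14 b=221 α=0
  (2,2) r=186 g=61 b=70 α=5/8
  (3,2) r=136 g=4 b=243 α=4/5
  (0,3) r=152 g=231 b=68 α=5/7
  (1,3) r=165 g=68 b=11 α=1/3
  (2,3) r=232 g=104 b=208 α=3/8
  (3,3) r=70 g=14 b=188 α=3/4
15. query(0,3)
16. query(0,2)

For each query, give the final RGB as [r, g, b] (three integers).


query (0,0) [L1,L2,L3] — begin 0,0,0
after L1 α=7/8: [161, 511/8, 133/4]
after L2 α=1/2: [89, 615/16, 941/8]
after L3 α=1/3: [356/3, 847/24, 1933/12]
= [119, 35, 161]

at x=0,y=1 over L1,L2:
L1 α=3/5: [69, 99, 108/5]
L2 α=2/3: [91/3, 117, 186/5]
rounded: [30, 117, 37]

query (3,3) [L1,L2] — begin 0,0,0
after L1 α=1/4: [65/4, 133/4, 135/4]
after L2 α=3/4: [2405/16, 1741/16, 1191/16]
= [150, 109, 74]

(1,2) stack=L1,L2; from [0,0,0]:
+L1 (α=2/5) → [246/5, 146/5, 406/5]
+L2 (α=1/2) → [358/5, 841/10, 233/5]
→ [72, 84, 47]

(3,1) stack=L1,L2,L4; from [0,0,0]:
L1 α=1/4: [31/4, 99/2, 56]
L2 α=1: [49, 255, 166]
L4 α=1/8: [485/8, 1803/8, 1309/8]
= [61, 225, 164]

(1,1) stack=L1,L2,L4; from [0,0,0]:
+L1 (α=1/2) → [233/2, 7, 197/2]
+L2 (α=5/8) → [929/16, 341/8, 761/16]
+L4 (α=4/5) → [1057/80, 1109/40, 9593/80]
= [13, 28, 120]

at x=0,y=1 over L1,L2,L4:
L1 α=3/5: [69, 99, 108/5]
L2 α=2/3: [91/3, 117, 186/5]
L4 α=5/6: [1921/18, 1187/6, 6211/30]
→ [107, 198, 207]

query (0,3) [L1,L2,L5] — begin 0,0,0
L1 α=3/7: [0, 135/7, 60/7]
L2 α=1/2: [127/2, 303/14, 352/7]
L5 α=5/7: [887/7, 8388/49, 3084/49]
rounded: [127, 171, 63]

query (0,2) [L1,L2,L5] — begin 0,0,0
+L1 (α=0) → [0, 0, 0]
+L2 (α=5/8) → [925/8, 150, 50]
+L5 (α=3/7) → [1423/14, 1206/7, 869/7]
→ [102, 172, 124]


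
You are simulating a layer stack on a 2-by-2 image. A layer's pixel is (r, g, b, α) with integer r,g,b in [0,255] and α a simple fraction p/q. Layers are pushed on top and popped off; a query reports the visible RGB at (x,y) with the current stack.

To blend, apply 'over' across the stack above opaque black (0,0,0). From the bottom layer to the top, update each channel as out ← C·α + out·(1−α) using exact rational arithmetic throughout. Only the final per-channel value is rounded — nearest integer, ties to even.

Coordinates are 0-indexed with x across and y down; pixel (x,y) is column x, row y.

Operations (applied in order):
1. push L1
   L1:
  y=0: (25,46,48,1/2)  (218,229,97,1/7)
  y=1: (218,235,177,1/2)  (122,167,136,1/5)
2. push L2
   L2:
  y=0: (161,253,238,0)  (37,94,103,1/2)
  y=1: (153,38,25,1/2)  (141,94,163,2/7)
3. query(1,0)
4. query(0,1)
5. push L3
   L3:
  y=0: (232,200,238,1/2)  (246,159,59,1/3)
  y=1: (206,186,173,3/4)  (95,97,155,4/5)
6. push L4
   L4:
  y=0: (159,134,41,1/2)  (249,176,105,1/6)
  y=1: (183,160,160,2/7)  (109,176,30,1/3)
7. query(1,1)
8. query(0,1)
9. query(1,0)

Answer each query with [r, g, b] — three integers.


at x=1,y=0 over L1,L2:
after L1 α=1/7: [218/7, 229/7, 97/7]
after L2 α=1/2: [477/14, 887/14, 409/7]
rounded: [34, 63, 58]

query (0,1) [L1,L2] — begin 0,0,0
L1 α=1/2: [109, 235/2, 177/2]
L2 α=1/2: [131, 311/4, 227/4]
→ [131, 78, 57]

query (1,1) [L1,L2,L3,L4] — begin 0,0,0
after L1 α=1/5: [122/5, 167/5, 136/5]
after L2 α=2/7: [404/7, 355/7, 66]
after L3 α=4/5: [3064/35, 3071/35, 686/5]
after L4 α=1/3: [9943/105, 12302/105, 1522/15]
rounded: [95, 117, 101]

at x=0,y=1 over L1,L2,L3,L4:
after L1 α=1/2: [109, 235/2, 177/2]
after L2 α=1/2: [131, 311/4, 227/4]
after L3 α=3/4: [749/4, 2543/16, 2303/16]
after L4 α=2/7: [5209/28, 17835/112, 16635/112]
rounded: [186, 159, 149]

at x=1,y=0 over L1,L2,L3,L4:
+L1 (α=1/7) → [218/7, 229/7, 97/7]
+L2 (α=1/2) → [477/14, 887/14, 409/7]
+L3 (α=1/3) → [733/7, 2000/21, 1231/21]
+L4 (α=1/6) → [2704/21, 6848/63, 4180/63]
rounded: [129, 109, 66]


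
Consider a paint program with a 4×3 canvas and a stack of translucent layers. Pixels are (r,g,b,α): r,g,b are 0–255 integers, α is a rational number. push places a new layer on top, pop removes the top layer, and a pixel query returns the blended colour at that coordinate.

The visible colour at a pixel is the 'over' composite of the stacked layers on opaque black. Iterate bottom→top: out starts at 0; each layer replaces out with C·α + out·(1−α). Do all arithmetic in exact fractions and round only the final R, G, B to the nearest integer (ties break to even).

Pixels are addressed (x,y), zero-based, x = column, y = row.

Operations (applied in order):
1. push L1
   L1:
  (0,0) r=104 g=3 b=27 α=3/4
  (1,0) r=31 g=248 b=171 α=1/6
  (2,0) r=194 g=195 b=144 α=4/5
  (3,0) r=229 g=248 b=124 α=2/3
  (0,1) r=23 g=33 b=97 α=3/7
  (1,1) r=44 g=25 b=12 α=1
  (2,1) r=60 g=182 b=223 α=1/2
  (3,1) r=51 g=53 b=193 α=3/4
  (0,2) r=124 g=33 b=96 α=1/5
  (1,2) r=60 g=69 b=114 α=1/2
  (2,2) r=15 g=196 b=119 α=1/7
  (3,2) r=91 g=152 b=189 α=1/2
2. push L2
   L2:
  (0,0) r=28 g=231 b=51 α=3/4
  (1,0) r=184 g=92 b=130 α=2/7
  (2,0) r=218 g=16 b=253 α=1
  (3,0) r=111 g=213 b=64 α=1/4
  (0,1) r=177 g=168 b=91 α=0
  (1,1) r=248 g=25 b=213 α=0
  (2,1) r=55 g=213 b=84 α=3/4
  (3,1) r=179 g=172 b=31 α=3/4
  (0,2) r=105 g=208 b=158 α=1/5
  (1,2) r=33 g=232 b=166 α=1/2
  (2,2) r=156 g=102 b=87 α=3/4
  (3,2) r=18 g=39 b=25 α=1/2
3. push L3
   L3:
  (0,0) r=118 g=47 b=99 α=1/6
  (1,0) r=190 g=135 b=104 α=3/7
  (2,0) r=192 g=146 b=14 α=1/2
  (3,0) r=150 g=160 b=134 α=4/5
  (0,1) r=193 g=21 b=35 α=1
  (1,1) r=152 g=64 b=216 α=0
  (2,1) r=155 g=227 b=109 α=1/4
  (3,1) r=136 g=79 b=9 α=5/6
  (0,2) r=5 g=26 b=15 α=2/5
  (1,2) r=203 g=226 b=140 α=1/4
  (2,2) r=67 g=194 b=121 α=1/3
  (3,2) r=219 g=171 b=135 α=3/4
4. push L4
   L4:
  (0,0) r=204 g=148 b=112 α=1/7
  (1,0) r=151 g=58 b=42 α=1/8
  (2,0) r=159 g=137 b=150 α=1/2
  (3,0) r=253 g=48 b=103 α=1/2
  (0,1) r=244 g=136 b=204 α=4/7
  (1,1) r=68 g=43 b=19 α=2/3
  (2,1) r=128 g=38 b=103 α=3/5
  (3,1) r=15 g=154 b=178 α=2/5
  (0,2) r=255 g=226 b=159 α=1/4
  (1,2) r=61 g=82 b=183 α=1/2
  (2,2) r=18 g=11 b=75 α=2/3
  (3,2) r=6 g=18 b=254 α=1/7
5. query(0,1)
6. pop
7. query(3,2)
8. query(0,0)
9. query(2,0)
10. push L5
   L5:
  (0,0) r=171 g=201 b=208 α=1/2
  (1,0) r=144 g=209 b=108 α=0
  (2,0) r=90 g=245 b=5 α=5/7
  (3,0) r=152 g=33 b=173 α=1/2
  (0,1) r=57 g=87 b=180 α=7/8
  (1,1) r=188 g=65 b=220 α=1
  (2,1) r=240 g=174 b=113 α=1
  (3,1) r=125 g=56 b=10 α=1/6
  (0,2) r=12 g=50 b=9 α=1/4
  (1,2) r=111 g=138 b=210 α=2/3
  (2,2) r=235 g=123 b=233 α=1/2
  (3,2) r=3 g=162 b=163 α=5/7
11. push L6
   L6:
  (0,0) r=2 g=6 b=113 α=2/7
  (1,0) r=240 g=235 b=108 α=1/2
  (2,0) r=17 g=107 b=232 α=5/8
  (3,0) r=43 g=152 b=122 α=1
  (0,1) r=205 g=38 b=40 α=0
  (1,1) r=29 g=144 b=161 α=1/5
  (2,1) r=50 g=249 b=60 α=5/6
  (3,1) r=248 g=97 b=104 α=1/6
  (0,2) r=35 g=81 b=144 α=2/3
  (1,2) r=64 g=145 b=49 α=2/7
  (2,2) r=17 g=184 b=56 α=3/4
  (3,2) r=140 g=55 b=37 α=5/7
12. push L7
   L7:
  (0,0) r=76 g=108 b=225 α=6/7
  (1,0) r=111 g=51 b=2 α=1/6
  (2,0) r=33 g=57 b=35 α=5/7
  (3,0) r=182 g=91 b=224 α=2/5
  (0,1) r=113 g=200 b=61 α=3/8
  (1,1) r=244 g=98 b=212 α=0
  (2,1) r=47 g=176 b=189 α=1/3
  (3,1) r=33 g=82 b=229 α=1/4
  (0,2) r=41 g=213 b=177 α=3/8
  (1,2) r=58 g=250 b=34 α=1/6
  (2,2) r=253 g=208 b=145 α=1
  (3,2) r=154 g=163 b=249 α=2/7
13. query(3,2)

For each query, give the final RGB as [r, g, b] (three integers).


query (0,1) [L1,L2,L3,L4] — begin 0,0,0
after L1 α=3/7: [69/7, 99/7, 291/7]
after L2 α=0: [69/7, 99/7, 291/7]
after L3 α=1: [193, 21, 35]
after L4 α=4/7: [1555/7, 607/7, 921/7]
→ [222, 87, 132]

at x=3,y=2 over L1,L2,L3:
L1 α=1/2: [91/2, 76, 189/2]
L2 α=1/2: [127/4, 115/2, 239/4]
L3 α=3/4: [2755/16, 1141/8, 1859/16]
= [172, 143, 116]

query (0,0) [L1,L2,L3] — begin 0,0,0
L1 α=3/4: [78, 9/4, 81/4]
L2 α=3/4: [81/2, 2781/16, 693/16]
L3 α=1/6: [641/12, 14657/96, 1683/32]
rounded: [53, 153, 53]

query (2,0) [L1,L2,L3] — begin 0,0,0
after L1 α=4/5: [776/5, 156, 576/5]
after L2 α=1: [218, 16, 253]
after L3 α=1/2: [205, 81, 267/2]
rounded: [205, 81, 134]

(3,2) stack=L1,L2,L3,L5,L6,L7; from [0,0,0]:
+L1 (α=1/2) → [91/2, 76, 189/2]
+L2 (α=1/2) → [127/4, 115/2, 239/4]
+L3 (α=3/4) → [2755/16, 1141/8, 1859/16]
+L5 (α=5/7) → [2875/56, 4381/28, 1197/8]
+L6 (α=5/7) → [22475/196, 8231/98, 1937/28]
+L7 (α=2/7) → [172743/1372, 73103/686, 23629/196]
→ [126, 107, 121]


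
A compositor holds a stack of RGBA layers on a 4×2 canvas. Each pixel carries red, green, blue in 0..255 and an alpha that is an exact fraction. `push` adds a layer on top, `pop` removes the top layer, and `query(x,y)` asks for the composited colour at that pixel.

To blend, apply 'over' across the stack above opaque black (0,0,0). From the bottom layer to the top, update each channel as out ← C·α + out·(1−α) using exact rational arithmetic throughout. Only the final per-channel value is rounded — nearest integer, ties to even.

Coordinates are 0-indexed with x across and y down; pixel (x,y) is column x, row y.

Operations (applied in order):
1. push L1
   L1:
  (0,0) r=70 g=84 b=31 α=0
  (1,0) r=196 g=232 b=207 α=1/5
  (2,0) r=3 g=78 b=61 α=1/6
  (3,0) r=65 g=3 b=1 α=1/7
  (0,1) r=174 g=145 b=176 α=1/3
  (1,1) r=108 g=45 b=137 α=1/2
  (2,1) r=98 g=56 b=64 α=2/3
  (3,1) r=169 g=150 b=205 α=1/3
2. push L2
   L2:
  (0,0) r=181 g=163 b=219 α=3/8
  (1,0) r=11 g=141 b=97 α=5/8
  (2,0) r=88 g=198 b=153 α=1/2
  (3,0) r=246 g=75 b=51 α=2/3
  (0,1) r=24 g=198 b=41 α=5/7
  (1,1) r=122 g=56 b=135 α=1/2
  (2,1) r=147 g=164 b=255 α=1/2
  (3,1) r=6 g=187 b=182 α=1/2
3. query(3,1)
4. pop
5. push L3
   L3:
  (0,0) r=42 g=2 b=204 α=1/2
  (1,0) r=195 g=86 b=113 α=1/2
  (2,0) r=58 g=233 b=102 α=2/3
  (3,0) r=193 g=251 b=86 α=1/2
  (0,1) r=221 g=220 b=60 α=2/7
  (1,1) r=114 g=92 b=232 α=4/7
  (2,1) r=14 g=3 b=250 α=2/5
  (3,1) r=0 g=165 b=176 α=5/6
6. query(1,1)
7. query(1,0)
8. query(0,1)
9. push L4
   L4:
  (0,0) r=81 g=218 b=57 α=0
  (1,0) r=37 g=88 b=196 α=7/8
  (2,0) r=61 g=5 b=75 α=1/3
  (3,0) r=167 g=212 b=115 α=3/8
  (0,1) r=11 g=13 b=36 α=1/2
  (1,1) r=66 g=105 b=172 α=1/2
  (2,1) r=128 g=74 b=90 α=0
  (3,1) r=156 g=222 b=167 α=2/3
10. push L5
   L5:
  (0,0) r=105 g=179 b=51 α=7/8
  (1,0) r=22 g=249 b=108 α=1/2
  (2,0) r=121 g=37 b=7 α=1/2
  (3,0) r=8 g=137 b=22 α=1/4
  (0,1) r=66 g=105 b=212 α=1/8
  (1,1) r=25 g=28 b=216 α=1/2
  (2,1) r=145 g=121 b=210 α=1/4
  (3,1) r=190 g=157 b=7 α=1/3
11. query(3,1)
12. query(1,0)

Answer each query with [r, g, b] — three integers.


at x=3,y=1 over L1,L2:
+L1 (α=1/3) → [169/3, 50, 205/3]
+L2 (α=1/2) → [187/6, 237/2, 751/6]
= [31, 118, 125]

at x=1,y=1 over L1,L3:
after L1 α=1/2: [54, 45/2, 137/2]
after L3 α=4/7: [618/7, 871/14, 2267/14]
→ [88, 62, 162]

(1,0) stack=L1,L3; from [0,0,0]:
after L1 α=1/5: [196/5, 232/5, 207/5]
after L3 α=1/2: [1171/10, 331/5, 386/5]
→ [117, 66, 77]

(0,1) stack=L1,L3; from [0,0,0]:
L1 α=1/3: [58, 145/3, 176/3]
L3 α=2/7: [732/7, 2045/21, 1240/21]
rounded: [105, 97, 59]

query (3,1) [L1,L3,L4,L5] — begin 0,0,0
+L1 (α=1/3) → [169/3, 50, 205/3]
+L3 (α=5/6) → [169/18, 875/6, 2845/18]
+L4 (α=2/3) → [5785/54, 3539/18, 8857/54]
+L5 (α=1/3) → [10915/81, 4952/27, 9046/81]
rounded: [135, 183, 112]

(1,0) stack=L1,L3,L4,L5; from [0,0,0]:
L1 α=1/5: [196/5, 232/5, 207/5]
L3 α=1/2: [1171/10, 331/5, 386/5]
L4 α=7/8: [3761/80, 3411/40, 3623/20]
L5 α=1/2: [5521/160, 13371/80, 5783/40]
= [35, 167, 145]


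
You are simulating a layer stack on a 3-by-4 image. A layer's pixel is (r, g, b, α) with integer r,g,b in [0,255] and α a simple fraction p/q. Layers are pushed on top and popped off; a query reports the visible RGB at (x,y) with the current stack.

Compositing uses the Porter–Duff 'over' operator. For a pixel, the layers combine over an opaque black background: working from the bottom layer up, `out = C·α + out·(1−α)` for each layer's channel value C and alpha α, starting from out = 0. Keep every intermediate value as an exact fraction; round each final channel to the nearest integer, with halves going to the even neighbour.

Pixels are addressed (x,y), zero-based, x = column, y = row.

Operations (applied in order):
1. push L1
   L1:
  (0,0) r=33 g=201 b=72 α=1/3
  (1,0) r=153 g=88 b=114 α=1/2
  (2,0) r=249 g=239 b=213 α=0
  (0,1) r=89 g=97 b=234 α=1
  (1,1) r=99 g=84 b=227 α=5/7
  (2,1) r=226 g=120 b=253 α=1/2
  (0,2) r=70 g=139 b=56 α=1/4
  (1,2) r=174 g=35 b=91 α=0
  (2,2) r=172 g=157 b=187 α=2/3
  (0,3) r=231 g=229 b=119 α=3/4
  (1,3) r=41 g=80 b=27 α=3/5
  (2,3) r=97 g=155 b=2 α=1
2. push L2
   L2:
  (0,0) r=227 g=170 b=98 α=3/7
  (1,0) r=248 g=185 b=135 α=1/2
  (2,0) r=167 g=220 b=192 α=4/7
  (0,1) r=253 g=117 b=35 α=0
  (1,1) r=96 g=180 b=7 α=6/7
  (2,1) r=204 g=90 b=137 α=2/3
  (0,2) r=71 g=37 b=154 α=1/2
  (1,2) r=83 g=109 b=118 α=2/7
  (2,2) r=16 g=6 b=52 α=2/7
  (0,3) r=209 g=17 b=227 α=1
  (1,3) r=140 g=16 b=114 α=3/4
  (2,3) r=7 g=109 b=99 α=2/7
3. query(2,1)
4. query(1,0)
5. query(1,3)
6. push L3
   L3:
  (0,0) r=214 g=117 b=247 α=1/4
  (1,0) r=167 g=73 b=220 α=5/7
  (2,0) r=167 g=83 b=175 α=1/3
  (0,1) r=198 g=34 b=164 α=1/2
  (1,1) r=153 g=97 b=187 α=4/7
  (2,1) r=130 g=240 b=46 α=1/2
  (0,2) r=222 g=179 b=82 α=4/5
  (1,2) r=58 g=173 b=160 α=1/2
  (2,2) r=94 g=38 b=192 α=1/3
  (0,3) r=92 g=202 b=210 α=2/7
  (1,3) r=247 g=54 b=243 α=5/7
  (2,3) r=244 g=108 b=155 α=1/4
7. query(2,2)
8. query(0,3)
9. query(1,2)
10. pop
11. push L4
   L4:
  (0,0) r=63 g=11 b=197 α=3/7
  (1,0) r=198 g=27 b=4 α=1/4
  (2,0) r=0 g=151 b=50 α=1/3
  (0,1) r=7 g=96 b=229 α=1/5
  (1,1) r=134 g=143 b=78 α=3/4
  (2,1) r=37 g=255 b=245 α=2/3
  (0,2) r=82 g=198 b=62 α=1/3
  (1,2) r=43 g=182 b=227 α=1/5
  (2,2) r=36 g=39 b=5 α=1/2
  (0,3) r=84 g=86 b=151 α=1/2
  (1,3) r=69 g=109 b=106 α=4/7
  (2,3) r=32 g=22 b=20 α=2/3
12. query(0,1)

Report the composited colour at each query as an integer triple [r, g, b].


at x=2,y=1 over L1,L2:
after L1 α=1/2: [113, 60, 253/2]
after L2 α=2/3: [521/3, 80, 267/2]
→ [174, 80, 134]

at x=1,y=0 over L1,L2:
L1 α=1/2: [153/2, 44, 57]
L2 α=1/2: [649/4, 229/2, 96]
→ [162, 114, 96]

query (1,3) [L1,L2] — begin 0,0,0
+L1 (α=3/5) → [123/5, 48, 81/5]
+L2 (α=3/4) → [2223/20, 24, 1791/20]
→ [111, 24, 90]

(2,2) stack=L1,L2,L3; from [0,0,0]:
L1 α=2/3: [344/3, 314/3, 374/3]
L2 α=2/7: [1816/21, 1606/21, 2182/21]
L3 α=1/3: [5606/63, 4010/63, 8396/63]
rounded: [89, 64, 133]

(0,3) stack=L1,L2,L3; from [0,0,0]:
L1 α=3/4: [693/4, 687/4, 357/4]
L2 α=1: [209, 17, 227]
L3 α=2/7: [1229/7, 489/7, 1555/7]
→ [176, 70, 222]

query (1,2) [L1,L2,L3] — begin 0,0,0
after L1 α=0: [0, 0, 0]
after L2 α=2/7: [166/7, 218/7, 236/7]
after L3 α=1/2: [286/7, 1429/14, 678/7]
rounded: [41, 102, 97]

(0,1) stack=L1,L2,L4; from [0,0,0]:
L1 α=1: [89, 97, 234]
L2 α=0: [89, 97, 234]
L4 α=1/5: [363/5, 484/5, 233]
rounded: [73, 97, 233]


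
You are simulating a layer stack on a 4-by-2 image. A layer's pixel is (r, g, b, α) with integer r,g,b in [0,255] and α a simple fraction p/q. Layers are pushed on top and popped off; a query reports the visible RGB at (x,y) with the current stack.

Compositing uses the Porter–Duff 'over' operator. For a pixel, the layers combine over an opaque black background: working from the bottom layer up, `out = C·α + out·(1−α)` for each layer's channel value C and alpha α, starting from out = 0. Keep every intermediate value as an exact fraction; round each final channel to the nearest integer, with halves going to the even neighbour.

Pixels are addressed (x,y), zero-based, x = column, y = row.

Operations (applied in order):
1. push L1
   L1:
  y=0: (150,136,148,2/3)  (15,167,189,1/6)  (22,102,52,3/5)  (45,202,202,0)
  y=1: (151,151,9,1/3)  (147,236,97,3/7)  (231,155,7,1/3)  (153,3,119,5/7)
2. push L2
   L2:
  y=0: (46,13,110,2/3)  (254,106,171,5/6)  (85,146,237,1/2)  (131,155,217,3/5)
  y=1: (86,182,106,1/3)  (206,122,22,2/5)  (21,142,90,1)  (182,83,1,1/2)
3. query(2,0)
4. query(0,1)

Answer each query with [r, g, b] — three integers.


query (2,0) [L1,L2] — begin 0,0,0
after L1 α=3/5: [66/5, 306/5, 156/5]
after L2 α=1/2: [491/10, 518/5, 1341/10]
→ [49, 104, 134]

at x=0,y=1 over L1,L2:
L1 α=1/3: [151/3, 151/3, 3]
L2 α=1/3: [560/9, 848/9, 112/3]
→ [62, 94, 37]


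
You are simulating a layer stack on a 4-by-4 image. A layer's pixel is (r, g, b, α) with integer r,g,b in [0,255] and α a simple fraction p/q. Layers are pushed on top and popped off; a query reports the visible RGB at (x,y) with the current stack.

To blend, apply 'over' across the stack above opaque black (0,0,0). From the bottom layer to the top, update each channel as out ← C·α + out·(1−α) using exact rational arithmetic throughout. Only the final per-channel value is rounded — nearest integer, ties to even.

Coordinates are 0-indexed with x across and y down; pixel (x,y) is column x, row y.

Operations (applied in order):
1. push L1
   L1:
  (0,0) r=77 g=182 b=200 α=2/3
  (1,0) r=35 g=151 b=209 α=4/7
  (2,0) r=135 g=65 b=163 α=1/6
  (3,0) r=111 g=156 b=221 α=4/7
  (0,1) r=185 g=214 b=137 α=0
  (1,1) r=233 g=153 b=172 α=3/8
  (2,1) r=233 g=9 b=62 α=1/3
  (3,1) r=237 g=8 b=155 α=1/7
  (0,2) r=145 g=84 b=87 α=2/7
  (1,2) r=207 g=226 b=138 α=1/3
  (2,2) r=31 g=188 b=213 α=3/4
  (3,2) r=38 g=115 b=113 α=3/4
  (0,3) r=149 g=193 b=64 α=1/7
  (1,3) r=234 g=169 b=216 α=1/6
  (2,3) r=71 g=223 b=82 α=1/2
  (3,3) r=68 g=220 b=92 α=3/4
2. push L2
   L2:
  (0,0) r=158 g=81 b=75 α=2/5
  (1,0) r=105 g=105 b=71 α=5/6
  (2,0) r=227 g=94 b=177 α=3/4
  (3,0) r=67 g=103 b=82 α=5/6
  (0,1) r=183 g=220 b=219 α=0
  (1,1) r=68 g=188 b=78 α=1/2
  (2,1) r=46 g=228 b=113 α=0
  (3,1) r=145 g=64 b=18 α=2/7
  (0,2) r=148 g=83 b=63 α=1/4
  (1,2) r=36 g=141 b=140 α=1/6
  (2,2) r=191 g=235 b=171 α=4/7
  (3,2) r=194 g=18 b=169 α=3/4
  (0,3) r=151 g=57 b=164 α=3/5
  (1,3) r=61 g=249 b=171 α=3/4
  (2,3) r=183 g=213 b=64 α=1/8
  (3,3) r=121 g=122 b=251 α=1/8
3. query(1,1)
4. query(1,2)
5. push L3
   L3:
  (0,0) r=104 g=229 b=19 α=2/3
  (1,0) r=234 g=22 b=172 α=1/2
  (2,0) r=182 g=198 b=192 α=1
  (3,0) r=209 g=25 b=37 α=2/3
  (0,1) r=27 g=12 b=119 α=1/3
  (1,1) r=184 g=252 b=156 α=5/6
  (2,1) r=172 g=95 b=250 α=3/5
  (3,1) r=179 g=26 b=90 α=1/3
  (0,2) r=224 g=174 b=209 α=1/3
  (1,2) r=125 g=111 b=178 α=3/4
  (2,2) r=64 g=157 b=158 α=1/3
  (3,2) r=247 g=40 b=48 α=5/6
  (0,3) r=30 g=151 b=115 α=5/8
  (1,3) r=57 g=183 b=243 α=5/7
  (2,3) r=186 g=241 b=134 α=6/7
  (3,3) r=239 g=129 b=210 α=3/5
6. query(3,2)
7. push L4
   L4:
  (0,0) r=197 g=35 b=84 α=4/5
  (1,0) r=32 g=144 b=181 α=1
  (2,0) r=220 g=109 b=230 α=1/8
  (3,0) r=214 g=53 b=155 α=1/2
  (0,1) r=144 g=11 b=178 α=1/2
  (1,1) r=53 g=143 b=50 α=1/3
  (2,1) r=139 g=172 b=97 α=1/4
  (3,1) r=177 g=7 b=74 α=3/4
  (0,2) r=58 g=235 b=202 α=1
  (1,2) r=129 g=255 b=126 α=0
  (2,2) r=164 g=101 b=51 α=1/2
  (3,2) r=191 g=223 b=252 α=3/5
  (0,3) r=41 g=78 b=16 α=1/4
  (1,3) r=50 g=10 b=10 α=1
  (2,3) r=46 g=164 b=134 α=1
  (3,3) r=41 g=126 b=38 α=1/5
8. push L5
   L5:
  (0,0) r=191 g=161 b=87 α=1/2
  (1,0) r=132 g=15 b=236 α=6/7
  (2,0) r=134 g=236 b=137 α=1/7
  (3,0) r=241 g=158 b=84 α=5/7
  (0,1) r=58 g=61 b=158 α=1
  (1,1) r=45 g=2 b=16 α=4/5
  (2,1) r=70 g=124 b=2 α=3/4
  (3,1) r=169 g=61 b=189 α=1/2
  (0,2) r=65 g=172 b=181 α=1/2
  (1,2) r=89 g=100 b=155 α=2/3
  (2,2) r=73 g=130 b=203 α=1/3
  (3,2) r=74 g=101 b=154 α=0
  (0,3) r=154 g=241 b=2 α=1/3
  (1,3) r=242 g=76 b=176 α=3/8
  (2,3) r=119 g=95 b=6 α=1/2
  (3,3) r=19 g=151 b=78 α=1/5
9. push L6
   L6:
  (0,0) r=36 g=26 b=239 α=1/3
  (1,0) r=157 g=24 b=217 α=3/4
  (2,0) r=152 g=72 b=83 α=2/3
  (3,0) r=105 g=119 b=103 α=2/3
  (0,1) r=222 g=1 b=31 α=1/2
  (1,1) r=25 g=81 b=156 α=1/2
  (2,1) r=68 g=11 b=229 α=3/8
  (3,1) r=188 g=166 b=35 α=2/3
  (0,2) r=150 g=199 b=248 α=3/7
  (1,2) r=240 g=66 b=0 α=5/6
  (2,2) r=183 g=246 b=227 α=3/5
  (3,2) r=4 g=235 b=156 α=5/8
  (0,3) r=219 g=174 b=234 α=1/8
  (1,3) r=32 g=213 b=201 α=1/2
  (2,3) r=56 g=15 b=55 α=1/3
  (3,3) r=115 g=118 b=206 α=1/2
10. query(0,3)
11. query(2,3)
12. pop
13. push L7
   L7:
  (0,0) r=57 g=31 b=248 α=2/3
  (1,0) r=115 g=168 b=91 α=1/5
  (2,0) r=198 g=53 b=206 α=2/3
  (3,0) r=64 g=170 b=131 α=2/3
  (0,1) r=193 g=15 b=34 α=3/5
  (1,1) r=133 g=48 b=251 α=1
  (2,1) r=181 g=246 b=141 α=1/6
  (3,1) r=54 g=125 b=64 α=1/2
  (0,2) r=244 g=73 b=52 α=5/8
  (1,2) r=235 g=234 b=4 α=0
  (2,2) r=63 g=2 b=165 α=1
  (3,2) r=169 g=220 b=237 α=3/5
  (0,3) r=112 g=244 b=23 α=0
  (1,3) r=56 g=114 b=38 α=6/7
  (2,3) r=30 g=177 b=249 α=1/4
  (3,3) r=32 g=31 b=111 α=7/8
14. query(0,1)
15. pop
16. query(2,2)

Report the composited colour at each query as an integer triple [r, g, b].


query (1,1) [L1,L2] — begin 0,0,0
L1 α=3/8: [699/8, 459/8, 129/2]
L2 α=1/2: [1243/16, 1963/16, 285/4]
rounded: [78, 123, 71]

query (1,2) [L1,L2] — begin 0,0,0
+L1 (α=1/3) → [69, 226/3, 46]
+L2 (α=1/6) → [127/2, 1553/18, 185/3]
rounded: [64, 86, 62]

at x=3,y=2 over L1,L2,L3:
after L1 α=3/4: [57/2, 345/4, 339/4]
after L2 α=3/4: [1221/8, 561/16, 2367/16]
after L3 α=5/6: [11101/48, 3761/96, 2069/32]
→ [231, 39, 65]

at x=0,y=3 over L1,L2,L3,L4,L5,L6:
+L1 (α=1/7) → [149/7, 193/7, 64/7]
+L2 (α=3/5) → [3469/35, 1583/35, 3572/35]
+L3 (α=5/8) → [15657/280, 15587/140, 30841/280]
+L4 (α=1/4) → [58451/1120, 57681/560, 97003/1120]
+L5 (α=1/3) → [144691/1680, 125161/840, 98123/1680]
+L6 (α=1/8) → [197251/1920, 146041/960, 154283/1920]
→ [103, 152, 80]

at x=2,y=3 over L1,L2,L3,L4,L5,L6:
+L1 (α=1/2) → [71/2, 223/2, 41]
+L2 (α=1/8) → [863/16, 1987/16, 351/8]
+L3 (α=6/7) → [18719/112, 3589/16, 969/8]
+L4 (α=1) → [46, 164, 134]
+L5 (α=1/2) → [165/2, 259/2, 70]
+L6 (α=1/3) → [221/3, 274/3, 65]
→ [74, 91, 65]

at x=0,y=1 over L1,L2,L3,L4,L5,L7:
L1 α=0: [0, 0, 0]
L2 α=0: [0, 0, 0]
L3 α=1/3: [9, 4, 119/3]
L4 α=1/2: [153/2, 15/2, 653/6]
L5 α=1: [58, 61, 158]
L7 α=3/5: [139, 167/5, 418/5]
rounded: [139, 33, 84]

(2,2) stack=L1,L2,L3,L4,L5; from [0,0,0]:
L1 α=3/4: [93/4, 141, 639/4]
L2 α=4/7: [3335/28, 1363/7, 4653/28]
L3 α=1/3: [4231/42, 1275/7, 6865/42]
L4 α=1/2: [11119/84, 991/7, 9007/84]
L5 α=1/3: [14185/126, 964/7, 17533/126]
rounded: [113, 138, 139]


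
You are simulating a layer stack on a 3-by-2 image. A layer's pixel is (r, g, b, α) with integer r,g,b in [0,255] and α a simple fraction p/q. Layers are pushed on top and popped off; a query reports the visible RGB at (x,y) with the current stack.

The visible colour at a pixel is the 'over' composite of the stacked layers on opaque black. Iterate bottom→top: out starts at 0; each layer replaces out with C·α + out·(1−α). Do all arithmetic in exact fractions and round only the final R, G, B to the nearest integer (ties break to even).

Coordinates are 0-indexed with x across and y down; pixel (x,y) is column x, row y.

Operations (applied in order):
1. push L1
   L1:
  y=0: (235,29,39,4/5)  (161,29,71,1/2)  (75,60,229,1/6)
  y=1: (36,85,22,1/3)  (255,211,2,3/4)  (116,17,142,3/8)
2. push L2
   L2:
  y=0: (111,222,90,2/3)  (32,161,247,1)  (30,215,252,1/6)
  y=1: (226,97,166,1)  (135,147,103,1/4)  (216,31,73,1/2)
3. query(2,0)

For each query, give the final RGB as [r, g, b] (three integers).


at x=2,y=0 over L1,L2:
+L1 (α=1/6) → [25/2, 10, 229/6]
+L2 (α=1/6) → [185/12, 265/6, 2657/36]
rounded: [15, 44, 74]


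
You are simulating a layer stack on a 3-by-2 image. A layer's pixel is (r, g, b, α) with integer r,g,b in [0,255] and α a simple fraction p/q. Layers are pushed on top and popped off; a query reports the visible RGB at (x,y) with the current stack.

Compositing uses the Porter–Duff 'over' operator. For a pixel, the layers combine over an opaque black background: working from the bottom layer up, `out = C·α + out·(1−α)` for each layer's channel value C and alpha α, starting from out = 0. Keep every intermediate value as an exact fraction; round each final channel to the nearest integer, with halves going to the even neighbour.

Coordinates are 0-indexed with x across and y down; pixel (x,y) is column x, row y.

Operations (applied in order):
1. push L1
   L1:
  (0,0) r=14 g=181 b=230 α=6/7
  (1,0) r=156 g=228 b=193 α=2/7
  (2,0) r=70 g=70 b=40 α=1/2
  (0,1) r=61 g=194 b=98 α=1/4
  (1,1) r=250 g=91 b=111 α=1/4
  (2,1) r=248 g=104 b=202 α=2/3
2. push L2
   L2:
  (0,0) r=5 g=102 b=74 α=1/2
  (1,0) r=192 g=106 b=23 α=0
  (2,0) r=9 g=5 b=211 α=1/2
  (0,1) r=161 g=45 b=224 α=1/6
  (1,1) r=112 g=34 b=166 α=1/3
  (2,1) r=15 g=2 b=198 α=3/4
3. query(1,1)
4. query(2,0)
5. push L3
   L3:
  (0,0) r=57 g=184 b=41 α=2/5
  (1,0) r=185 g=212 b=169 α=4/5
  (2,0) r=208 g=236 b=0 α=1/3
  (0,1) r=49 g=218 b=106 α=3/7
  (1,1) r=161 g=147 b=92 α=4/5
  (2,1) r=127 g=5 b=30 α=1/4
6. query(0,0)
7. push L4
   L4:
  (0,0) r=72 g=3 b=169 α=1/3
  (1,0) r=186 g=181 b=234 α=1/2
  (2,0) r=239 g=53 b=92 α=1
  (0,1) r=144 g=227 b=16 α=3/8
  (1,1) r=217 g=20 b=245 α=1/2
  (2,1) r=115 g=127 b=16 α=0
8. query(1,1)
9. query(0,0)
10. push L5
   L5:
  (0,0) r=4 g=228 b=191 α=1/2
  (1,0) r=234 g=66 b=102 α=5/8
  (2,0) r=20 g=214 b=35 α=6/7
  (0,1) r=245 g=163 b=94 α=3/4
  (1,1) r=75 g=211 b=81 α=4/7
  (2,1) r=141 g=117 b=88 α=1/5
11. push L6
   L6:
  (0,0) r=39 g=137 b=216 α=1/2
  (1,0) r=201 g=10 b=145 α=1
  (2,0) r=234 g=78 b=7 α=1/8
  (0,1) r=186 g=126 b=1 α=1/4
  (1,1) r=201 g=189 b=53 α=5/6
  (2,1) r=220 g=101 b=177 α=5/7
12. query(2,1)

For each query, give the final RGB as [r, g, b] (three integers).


(1,1) stack=L1,L2; from [0,0,0]:
L1 α=1/4: [125/2, 91/4, 111/4]
L2 α=1/3: [79, 53/2, 443/6]
rounded: [79, 26, 74]

at x=2,y=0 over L1,L2:
after L1 α=1/2: [35, 35, 20]
after L2 α=1/2: [22, 20, 231/2]
= [22, 20, 116]

query (0,0) [L1,L2,L3] — begin 0,0,0
L1 α=6/7: [12, 1086/7, 1380/7]
L2 α=1/2: [17/2, 900/7, 949/7]
L3 α=2/5: [279/10, 5276/35, 3421/35]
rounded: [28, 151, 98]

(1,1) stack=L1,L2,L3,L4; from [0,0,0]:
L1 α=1/4: [125/2, 91/4, 111/4]
L2 α=1/3: [79, 53/2, 443/6]
L3 α=4/5: [723/5, 1229/10, 2651/30]
L4 α=1/2: [904/5, 1429/20, 10001/60]
→ [181, 71, 167]

(0,0) stack=L1,L2,L3,L4; from [0,0,0]:
L1 α=6/7: [12, 1086/7, 1380/7]
L2 α=1/2: [17/2, 900/7, 949/7]
L3 α=2/5: [279/10, 5276/35, 3421/35]
L4 α=1/3: [213/5, 10657/105, 12757/105]
= [43, 101, 121]

(2,1) stack=L1,L2,L3,L4,L5,L6; from [0,0,0]:
after L1 α=2/3: [496/3, 208/3, 404/3]
after L2 α=3/4: [631/12, 113/6, 1093/6]
after L3 α=1/4: [1139/16, 123/8, 1153/8]
after L4 α=0: [1139/16, 123/8, 1153/8]
after L5 α=1/5: [1703/20, 357/10, 1329/10]
after L6 α=5/7: [12703/70, 2882/35, 822/5]
rounded: [181, 82, 164]


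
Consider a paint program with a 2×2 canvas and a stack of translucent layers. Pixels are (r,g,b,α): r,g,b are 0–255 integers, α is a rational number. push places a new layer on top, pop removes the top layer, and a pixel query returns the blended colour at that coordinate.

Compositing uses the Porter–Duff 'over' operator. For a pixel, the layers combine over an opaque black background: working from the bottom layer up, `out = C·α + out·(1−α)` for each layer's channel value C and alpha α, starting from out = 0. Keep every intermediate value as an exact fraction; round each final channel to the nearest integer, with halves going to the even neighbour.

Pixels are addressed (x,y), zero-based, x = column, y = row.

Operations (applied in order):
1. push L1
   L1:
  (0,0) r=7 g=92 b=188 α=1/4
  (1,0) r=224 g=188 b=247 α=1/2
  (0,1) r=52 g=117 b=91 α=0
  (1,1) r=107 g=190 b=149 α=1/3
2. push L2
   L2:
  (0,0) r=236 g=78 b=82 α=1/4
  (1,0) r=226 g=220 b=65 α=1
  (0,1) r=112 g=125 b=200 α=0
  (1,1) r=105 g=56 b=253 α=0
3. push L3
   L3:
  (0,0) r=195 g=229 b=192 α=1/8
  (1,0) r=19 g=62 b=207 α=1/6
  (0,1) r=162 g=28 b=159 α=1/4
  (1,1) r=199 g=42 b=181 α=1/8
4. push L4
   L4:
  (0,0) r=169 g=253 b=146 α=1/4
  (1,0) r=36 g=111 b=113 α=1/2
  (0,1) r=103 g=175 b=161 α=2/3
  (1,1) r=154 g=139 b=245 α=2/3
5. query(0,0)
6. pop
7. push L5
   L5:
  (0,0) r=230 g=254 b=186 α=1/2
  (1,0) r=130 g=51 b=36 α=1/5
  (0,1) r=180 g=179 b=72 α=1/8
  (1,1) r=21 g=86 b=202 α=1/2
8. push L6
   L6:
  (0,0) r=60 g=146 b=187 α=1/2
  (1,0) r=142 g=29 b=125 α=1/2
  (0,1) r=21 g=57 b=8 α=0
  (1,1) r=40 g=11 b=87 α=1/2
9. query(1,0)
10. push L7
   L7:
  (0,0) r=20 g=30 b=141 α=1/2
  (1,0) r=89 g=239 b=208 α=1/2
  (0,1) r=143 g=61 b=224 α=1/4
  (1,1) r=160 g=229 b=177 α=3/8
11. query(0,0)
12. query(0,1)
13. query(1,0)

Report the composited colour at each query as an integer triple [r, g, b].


at x=0,y=0 over L1,L2,L3,L4:
+L1 (α=1/4) → [7/4, 23, 47]
+L2 (α=1/4) → [965/16, 147/4, 223/4]
+L3 (α=1/8) → [9875/128, 1945/32, 2329/32]
+L4 (α=1/4) → [51257/512, 13931/128, 11659/128]
= [100, 109, 91]

query (1,0) [L1,L2,L3,L5,L6] — begin 0,0,0
+L1 (α=1/2) → [112, 94, 247/2]
+L2 (α=1) → [226, 220, 65]
+L3 (α=1/6) → [383/2, 581/3, 266/3]
+L5 (α=1/5) → [896/5, 2477/15, 1172/15]
+L6 (α=1/2) → [803/5, 1456/15, 3047/30]
= [161, 97, 102]

query (0,0) [L1,L2,L3,L5,L6,L7] — begin 0,0,0
after L1 α=1/4: [7/4, 23, 47]
after L2 α=1/4: [965/16, 147/4, 223/4]
after L3 α=1/8: [9875/128, 1945/32, 2329/32]
after L5 α=1/2: [39315/256, 10073/64, 8281/64]
after L6 α=1/2: [54675/512, 19417/128, 20249/128]
after L7 α=1/2: [64915/1024, 23257/256, 38297/256]
→ [63, 91, 150]

query (0,1) [L1,L2,L3,L5,L6,L7] — begin 0,0,0
after L1 α=0: [0, 0, 0]
after L2 α=0: [0, 0, 0]
after L3 α=1/4: [81/2, 7, 159/4]
after L5 α=1/8: [927/16, 57/2, 1401/32]
after L6 α=0: [927/16, 57/2, 1401/32]
after L7 α=1/4: [5069/64, 293/8, 11371/128]
→ [79, 37, 89]

(1,0) stack=L1,L2,L3,L5,L6,L7; from [0,0,0]:
+L1 (α=1/2) → [112, 94, 247/2]
+L2 (α=1) → [226, 220, 65]
+L3 (α=1/6) → [383/2, 581/3, 266/3]
+L5 (α=1/5) → [896/5, 2477/15, 1172/15]
+L6 (α=1/2) → [803/5, 1456/15, 3047/30]
+L7 (α=1/2) → [624/5, 5041/30, 9287/60]
rounded: [125, 168, 155]


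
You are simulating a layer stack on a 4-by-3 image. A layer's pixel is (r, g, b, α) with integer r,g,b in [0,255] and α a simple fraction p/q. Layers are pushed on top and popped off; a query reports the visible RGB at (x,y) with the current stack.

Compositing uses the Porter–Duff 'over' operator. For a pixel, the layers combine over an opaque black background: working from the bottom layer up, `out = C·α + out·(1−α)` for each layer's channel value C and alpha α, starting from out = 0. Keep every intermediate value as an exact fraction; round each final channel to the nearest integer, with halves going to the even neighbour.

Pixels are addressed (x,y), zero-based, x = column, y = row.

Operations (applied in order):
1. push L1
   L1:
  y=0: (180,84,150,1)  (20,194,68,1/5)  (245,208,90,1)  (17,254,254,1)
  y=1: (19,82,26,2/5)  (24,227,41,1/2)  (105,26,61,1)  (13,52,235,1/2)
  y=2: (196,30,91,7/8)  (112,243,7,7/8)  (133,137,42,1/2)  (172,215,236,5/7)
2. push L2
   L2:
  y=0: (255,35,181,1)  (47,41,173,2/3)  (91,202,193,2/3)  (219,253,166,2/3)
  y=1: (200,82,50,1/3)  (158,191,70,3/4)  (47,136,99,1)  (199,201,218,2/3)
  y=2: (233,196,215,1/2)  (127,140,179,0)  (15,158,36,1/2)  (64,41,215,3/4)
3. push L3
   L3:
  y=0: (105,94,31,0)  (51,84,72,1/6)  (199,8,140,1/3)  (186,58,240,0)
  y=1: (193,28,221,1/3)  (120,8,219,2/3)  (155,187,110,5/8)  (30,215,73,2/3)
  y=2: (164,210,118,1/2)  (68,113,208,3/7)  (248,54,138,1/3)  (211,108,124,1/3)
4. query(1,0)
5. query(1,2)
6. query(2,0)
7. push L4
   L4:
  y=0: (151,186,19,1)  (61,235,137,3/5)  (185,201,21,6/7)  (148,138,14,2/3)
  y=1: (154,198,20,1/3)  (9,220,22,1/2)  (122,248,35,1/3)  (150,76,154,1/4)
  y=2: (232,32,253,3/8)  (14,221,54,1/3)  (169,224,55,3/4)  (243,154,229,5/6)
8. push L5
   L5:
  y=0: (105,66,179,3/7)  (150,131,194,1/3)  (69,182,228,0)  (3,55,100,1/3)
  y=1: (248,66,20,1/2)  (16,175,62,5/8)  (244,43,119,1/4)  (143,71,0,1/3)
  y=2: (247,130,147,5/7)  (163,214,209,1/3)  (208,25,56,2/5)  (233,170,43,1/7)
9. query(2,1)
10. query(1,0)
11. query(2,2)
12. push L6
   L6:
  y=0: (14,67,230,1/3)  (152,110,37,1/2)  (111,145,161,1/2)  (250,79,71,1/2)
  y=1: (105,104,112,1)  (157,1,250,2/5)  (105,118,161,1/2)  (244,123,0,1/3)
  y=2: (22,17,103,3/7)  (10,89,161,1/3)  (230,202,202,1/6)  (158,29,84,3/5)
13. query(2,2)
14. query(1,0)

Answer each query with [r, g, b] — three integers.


query (1,0) [L1,L2,L3] — begin 0,0,0
L1 α=1/5: [4, 194/5, 68/5]
L2 α=2/3: [98/3, 604/15, 1798/15]
L3 α=1/6: [643/18, 428/9, 1007/9]
→ [36, 48, 112]

(1,2) stack=L1,L2,L3; from [0,0,0]:
L1 α=7/8: [98, 1701/8, 49/8]
L2 α=0: [98, 1701/8, 49/8]
L3 α=3/7: [596/7, 2379/14, 1297/14]
= [85, 170, 93]

(2,0) stack=L1,L2,L3; from [0,0,0]:
L1 α=1: [245, 208, 90]
L2 α=2/3: [427/3, 204, 476/3]
L3 α=1/3: [1451/9, 416/3, 1372/9]
→ [161, 139, 152]

(2,1) stack=L1,L2,L3,L4,L5; from [0,0,0]:
+L1 (α=1) → [105, 26, 61]
+L2 (α=1) → [47, 136, 99]
+L3 (α=5/8) → [229/2, 1343/8, 847/8]
+L4 (α=1/3) → [117, 2335/12, 329/4]
+L5 (α=1/4) → [595/4, 2507/16, 1463/16]
→ [149, 157, 91]

query (1,0) [L1,L2,L3,L4,L5] — begin 0,0,0
L1 α=1/5: [4, 194/5, 68/5]
L2 α=2/3: [98/3, 604/15, 1798/15]
L3 α=1/6: [643/18, 428/9, 1007/9]
L4 α=3/5: [458/9, 7201/45, 5713/45]
L5 α=1/3: [2266/27, 20297/135, 20156/135]
rounded: [84, 150, 149]

(2,2) stack=L1,L2,L3,L4,L5; from [0,0,0]:
L1 α=1/2: [133/2, 137/2, 21]
L2 α=1/2: [163/4, 453/4, 57/2]
L3 α=1/3: [659/6, 187/2, 65]
L4 α=3/4: [3701/24, 1531/8, 115/2]
L5 α=2/5: [7029/40, 4993/40, 569/10]
rounded: [176, 125, 57]

query (2,2) [L1,L2,L3,L4,L5,L6] — begin 0,0,0
L1 α=1/2: [133/2, 137/2, 21]
L2 α=1/2: [163/4, 453/4, 57/2]
L3 α=1/3: [659/6, 187/2, 65]
L4 α=3/4: [3701/24, 1531/8, 115/2]
L5 α=2/5: [7029/40, 4993/40, 569/10]
L6 α=1/6: [8869/48, 2203/16, 973/12]
= [185, 138, 81]

(1,0) stack=L1,L2,L3,L4,L5,L6; from [0,0,0]:
L1 α=1/5: [4, 194/5, 68/5]
L2 α=2/3: [98/3, 604/15, 1798/15]
L3 α=1/6: [643/18, 428/9, 1007/9]
L4 α=3/5: [458/9, 7201/45, 5713/45]
L5 α=1/3: [2266/27, 20297/135, 20156/135]
L6 α=1/2: [3185/27, 35147/270, 25151/270]
→ [118, 130, 93]
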